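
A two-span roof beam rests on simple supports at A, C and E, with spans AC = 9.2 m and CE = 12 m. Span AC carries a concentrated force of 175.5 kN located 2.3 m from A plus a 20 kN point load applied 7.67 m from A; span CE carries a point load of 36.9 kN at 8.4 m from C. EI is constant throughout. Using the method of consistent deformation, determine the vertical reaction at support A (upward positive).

Insert a hinge at C; M_C is the redundant, and each span becomes simply supported.
Discontinuity in slope at C on the released structure — sum the simple-span end rotations:
  span AC: point load 175.5 at a = 2.3: Pab(L + a)/(6LEI) = 580.2/EI
  span AC: point load 20 at a = 7.67: Pab(L + a)/(6LEI) = 71.73/EI
  span CE: point load 36.9 at a = 8.4: Pab(L + b)/(6LEI) = 241.8/EI
  relative rotation θ_0 = (652 + 241.8)/EI = 893.7/EI
A unit hogging moment at C produces rotation L₁/(3EI) + L₂/(3EI) = 7.067/EI.
Compatibility: M_C·(L₁+L₂)/(3EI) = θ_0, giving M_C = 126.5 kN·m (hogging).
Span AC, ΣM about A with M_C applied at C: R_C^{AC}·9.2 = 557 + 126.5, so R_C^{AC} = 74.3 kN and R_A = 195.5 − 74.3 = 121.2 kN.

R_A = 121.2 kN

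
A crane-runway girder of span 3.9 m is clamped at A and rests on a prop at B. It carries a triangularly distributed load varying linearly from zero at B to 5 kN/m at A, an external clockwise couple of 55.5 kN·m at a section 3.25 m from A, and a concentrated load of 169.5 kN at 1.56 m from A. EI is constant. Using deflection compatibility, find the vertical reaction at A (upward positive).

Remove the prop at B; the released (primary) structure is a cantilever built in at A.
Deflection at B on the released cantilever, summing each load's contribution:
  triangular load, peak 5 at the fixed end: w₀L⁴/(30EI) = 38.56/EI
  clockwise couple 55.5 at a = 3.25: M₀a(2L − a)/(2EI) = 410.4/EI
  point load 169.5 at a = 1.56: Pa²(3L − a)/(6EI) = 697.1/EI
  δ_0 = 1146/EI
Flexibility coefficient — unit upward force at B: δ_{BB} = L³/(3EI) = 19.77/EI.
The prop prevents deflection at B: R_B = δ_0/δ_{BB} = 1146/19.77 = 57.96 kN.
Vertical equilibrium: R_A = ΣP − R_B = 179.2 − 57.96 = 121.3 kN.

R_A = 121.3 kN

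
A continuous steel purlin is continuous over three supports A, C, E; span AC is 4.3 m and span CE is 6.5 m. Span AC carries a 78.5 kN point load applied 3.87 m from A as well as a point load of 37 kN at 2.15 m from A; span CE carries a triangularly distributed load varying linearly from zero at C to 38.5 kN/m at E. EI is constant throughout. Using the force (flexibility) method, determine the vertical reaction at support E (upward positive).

R_E = 71.04 kN

Take M_C as the redundant. Released structure: two simple spans AC and CE with a hinge at C.
Rotations at C on the released spans (each span's end-slope, ×1/EI):
  span AC: point load 78.5 at a = 3.87: Pab(L + a)/(6LEI) = 41.37/EI
  span AC: point load 37 at a = 2.15: Pab(L + a)/(6LEI) = 42.76/EI
  span CE: triangular load, peak 38.5: 7w₀L³/(360EI) = 205.6/EI
  relative rotation θ_0 = (84.12 + 205.6)/EI = 289.7/EI
A unit hogging moment at C produces rotation L₁/(3EI) + L₂/(3EI) = 3.6/EI.
Slope continuity at C: θ_0 = M_C·3.6/EI, so M_C = 289.7/3.6 = 80.48 kN·m (hogging).
Span CE, ΣM about E: R_C^{CE}·6.5 = 271.1 + 80.48, so R_C^{CE} = 54.09 kN and R_E = 125.1 − 54.09 = 71.04 kN.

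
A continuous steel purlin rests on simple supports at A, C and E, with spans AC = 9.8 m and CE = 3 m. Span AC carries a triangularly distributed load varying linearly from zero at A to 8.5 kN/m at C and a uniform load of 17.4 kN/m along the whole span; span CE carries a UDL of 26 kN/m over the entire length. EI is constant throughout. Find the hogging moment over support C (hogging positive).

Release continuity at C by inserting a hinge; the redundant is the internal moment M_C. The primary structure is two simply-supported spans AC and CE.
Rotations at C on the released spans (each span's end-slope, ×1/EI):
  span AC: triangular load, peak 8.5: w₀L³/(45EI) = 177.8/EI
  span AC: UDL 17.4: wL³/(24EI) = 682.4/EI
  span CE: UDL 26: wL³/(24EI) = 29.25/EI
  relative rotation θ_0 = (860.1 + 29.25)/EI = 889.4/EI
A unit hogging moment at C produces rotation L₁/(3EI) + L₂/(3EI) = 4.267/EI.
Slope continuity at C: θ_0 = M_C·4.267/EI, so M_C = 889.4/4.267 = 208.5 kN·m (hogging).

M_C = 208.5 kN·m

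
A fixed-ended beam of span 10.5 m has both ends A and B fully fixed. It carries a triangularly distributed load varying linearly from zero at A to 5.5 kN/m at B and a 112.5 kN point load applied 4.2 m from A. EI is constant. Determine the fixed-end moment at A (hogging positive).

M_A = 190.3 kN·m

Release both end moments; the primary structure is a simply-supported span AB with redundants M_A and M_B.
Simple-span end rotations at A and B under the given loads:
  at A: triangular load, peak 5.5: 7w₀L³/(360EI) = 123.8/EI
  at B: triangular load, peak 5.5: w₀L³/(45EI) = 141.5/EI
  at A: point load 112.5 at a = 4.2: Pab(L + b)/(6LEI) = 793.8/EI
  at B: point load 112.5 at a = 4.2: Pab(L + a)/(6LEI) = 694.6/EI
  θ_A0 = 917.6/EI,  θ_B0 = 836.1/EI
Flexibility coefficients: a unit moment at one end gives L/(3EI) there and L/(6EI) at the far end, so f₁₁ = f₂₂ = 3.5/EI and f₁₂ = f₂₁ = 1.75/EI.
Compatibility — zero rotation at each built-in end:
  3.5 M_A + 1.75 M_B = 917.6
  1.75 M_A + 3.5 M_B = 836.1
Solving the pair gives M_A = 190.3 kN·m and M_B = 143.7 kN·m (hogging).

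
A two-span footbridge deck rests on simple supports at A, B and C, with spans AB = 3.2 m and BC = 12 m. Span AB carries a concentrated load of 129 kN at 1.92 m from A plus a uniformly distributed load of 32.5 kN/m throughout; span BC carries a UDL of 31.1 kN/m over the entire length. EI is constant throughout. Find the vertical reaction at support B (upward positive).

Take M_B as the redundant. Released structure: two simple spans AB and BC with a hinge at B.
Rotations at B on the released spans (each span's end-slope, ×1/EI):
  span AB: point load 129 at a = 1.92: Pab(L + a)/(6LEI) = 84.54/EI
  span AB: UDL 32.5: wL³/(24EI) = 44.37/EI
  span BC: UDL 31.1: wL³/(24EI) = 2239/EI
  relative rotation θ_0 = (128.9 + 2239)/EI = 2368/EI
A unit hogging moment at B produces rotation L₁/(3EI) + L₂/(3EI) = 5.067/EI.
Compatibility: M_B·(L₁+L₂)/(3EI) = θ_0, giving M_B = 467.4 kN·m (hogging).
Span AB, ΣM about A with M_B applied at B: R_B^{AB}·3.2 = 414.1 + 467.4, so R_B^{AB} = 275.5 kN and R_A = 233 − 275.5 = -42.46 kN.
Span BC, ΣM about C: R_B^{BC}·12 = 2239 + 467.4, so R_B^{BC} = 225.5 kN and R_C = 373.2 − 225.5 = 147.7 kN.
R_B = 275.5 + 225.5 = 501 kN.

R_B = 501 kN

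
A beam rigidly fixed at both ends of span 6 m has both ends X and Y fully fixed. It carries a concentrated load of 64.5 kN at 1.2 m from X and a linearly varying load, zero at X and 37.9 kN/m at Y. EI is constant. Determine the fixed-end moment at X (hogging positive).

Release both end moments; the primary structure is a simply-supported span XY with redundants M_X and M_Y.
Simple-span end rotations at X and Y under the given loads:
  at X: point load 64.5 at a = 1.2: Pab(L + b)/(6LEI) = 111.5/EI
  at Y: point load 64.5 at a = 1.2: Pab(L + a)/(6LEI) = 74.3/EI
  at X: triangular load, peak 37.9: 7w₀L³/(360EI) = 159.2/EI
  at Y: triangular load, peak 37.9: w₀L³/(45EI) = 181.9/EI
  θ_X0 = 270.6/EI,  θ_Y0 = 256.2/EI
Flexibility coefficients: a unit moment at one end gives L/(3EI) there and L/(6EI) at the far end, so f₁₁ = f₂₂ = 2/EI and f₁₂ = f₂₁ = 1/EI.
Compatibility — zero rotation at each built-in end:
  2 M_X + 1 M_Y = 270.6
  1 M_X + 2 M_Y = 256.2
Solving the pair gives M_X = 95.02 kN·m and M_Y = 80.6 kN·m (hogging).

M_X = 95.02 kN·m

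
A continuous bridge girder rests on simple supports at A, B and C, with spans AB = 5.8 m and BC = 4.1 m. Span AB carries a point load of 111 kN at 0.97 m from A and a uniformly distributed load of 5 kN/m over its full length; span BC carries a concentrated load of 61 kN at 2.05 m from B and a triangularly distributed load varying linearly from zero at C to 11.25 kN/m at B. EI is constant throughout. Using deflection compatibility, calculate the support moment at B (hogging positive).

Insert a hinge at B; M_B is the redundant, and each span becomes simply supported.
Discontinuity in slope at B on the released structure — sum the simple-span end rotations:
  span AB: point load 111 at a = 0.97: Pab(L + a)/(6LEI) = 101.2/EI
  span AB: UDL 5: wL³/(24EI) = 40.65/EI
  span BC: point load 61 at a = 2.05: Pab(L + b)/(6LEI) = 64.09/EI
  span BC: triangular load, peak 11.25: w₀L³/(45EI) = 17.23/EI
  relative rotation θ_0 = (141.8 + 81.32)/EI = 223.1/EI
A unit hogging moment at B produces rotation L₁/(3EI) + L₂/(3EI) = 3.3/EI.
Slope continuity at B: θ_0 = M_B·3.3/EI, so M_B = 223.1/3.3 = 67.62 kN·m (hogging).

M_B = 67.62 kN·m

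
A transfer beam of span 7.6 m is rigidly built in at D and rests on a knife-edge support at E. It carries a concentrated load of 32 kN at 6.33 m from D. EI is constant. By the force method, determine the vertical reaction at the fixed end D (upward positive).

Take the reaction at E as the redundant and release it; the primary structure is a cantilever fixed at D.
Deflection at E on the released cantilever, summing each load's contribution:
  point load 32 at a = 6.33: Pa²(3L − a)/(6EI) = 3520/EI
Tip deflection under a unit load at E: L³/(3EI) = 146.3/EI.
The prop prevents deflection at E: R_E = δ_0/δ_{EE} = 3520/146.3 = 24.05 kN.
Vertical equilibrium: R_D = ΣP − R_E = 32 − 24.05 = 7.946 kN.

R_D = 7.946 kN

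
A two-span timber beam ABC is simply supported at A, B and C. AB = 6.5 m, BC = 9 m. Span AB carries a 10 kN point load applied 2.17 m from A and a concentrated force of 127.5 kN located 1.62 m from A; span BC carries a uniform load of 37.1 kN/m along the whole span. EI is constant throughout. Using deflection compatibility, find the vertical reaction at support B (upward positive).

R_B = 271.7 kN

Insert a hinge at B; M_B is the redundant, and each span becomes simply supported.
Rotations at B on the released spans (each span's end-slope, ×1/EI):
  span AB: point load 10 at a = 2.17: Pab(L + a)/(6LEI) = 20.89/EI
  span AB: point load 127.5 at a = 1.62: Pab(L + a)/(6LEI) = 209.9/EI
  span BC: UDL 37.1: wL³/(24EI) = 1127/EI
  relative rotation θ_0 = (230.8 + 1127)/EI = 1358/EI
A unit hogging moment at B produces rotation L₁/(3EI) + L₂/(3EI) = 5.167/EI.
Compatibility: M_B·(L₁+L₂)/(3EI) = θ_0, giving M_B = 262.8 kN·m (hogging).
Span AB, ΣM about A with M_B applied at B: R_B^{AB}·6.5 = 228.2 + 262.8, so R_B^{AB} = 75.54 kN and R_A = 137.5 − 75.54 = 61.96 kN.
Span BC, ΣM about C: R_B^{BC}·9 = 1503 + 262.8, so R_B^{BC} = 196.1 kN and R_C = 333.9 − 196.1 = 137.8 kN.
R_B = 75.54 + 196.1 = 271.7 kN.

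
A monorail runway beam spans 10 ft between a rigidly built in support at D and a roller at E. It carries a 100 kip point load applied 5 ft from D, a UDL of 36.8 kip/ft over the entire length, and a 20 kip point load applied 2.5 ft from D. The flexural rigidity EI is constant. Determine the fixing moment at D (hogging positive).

M_D = 680.3 kip·ft

Release the roller at E. Primary structure: cantilever fixed at D.
Deflection at E on the released cantilever, summing each load's contribution:
  point load 100 at a = 5: Pa²(3L − a)/(6EI) = 10417/EI
  UDL 36.8: wL⁴/(8EI) = 46000/EI
  point load 20 at a = 2.5: Pa²(3L − a)/(6EI) = 572.9/EI
  δ_0 = 56990/EI
Tip deflection under a unit load at E: L³/(3EI) = 333.3/EI.
The prop prevents deflection at E: R_E = δ_0/δ_{EE} = 56990/333.3 = 171 kip.
Moment equilibrium about D: M_D = Σ(load moments about D) − R_E·L = 2390 − 171×10 = 680.3 kip·ft.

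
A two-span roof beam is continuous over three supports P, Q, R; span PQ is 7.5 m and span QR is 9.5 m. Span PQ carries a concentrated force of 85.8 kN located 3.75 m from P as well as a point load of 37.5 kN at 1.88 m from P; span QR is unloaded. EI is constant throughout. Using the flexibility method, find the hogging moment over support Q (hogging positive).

M_Q = 67.81 kN·m

Release continuity at Q by inserting a hinge; the redundant is the internal moment M_Q. The primary structure is two simply-supported spans PQ and QR.
Rotations at Q on the released spans (each span's end-slope, ×1/EI):
  span PQ: point load 85.8 at a = 3.75: Pab(L + a)/(6LEI) = 301.6/EI
  span PQ: point load 37.5 at a = 1.88: Pab(L + a)/(6LEI) = 82.59/EI
  relative rotation θ_0 = (384.2 + 0)/EI = 384.2/EI
A unit hogging moment at Q produces rotation L₁/(3EI) + L₂/(3EI) = 5.667/EI.
Compatibility: M_Q·(L₁+L₂)/(3EI) = θ_0, giving M_Q = 67.81 kN·m (hogging).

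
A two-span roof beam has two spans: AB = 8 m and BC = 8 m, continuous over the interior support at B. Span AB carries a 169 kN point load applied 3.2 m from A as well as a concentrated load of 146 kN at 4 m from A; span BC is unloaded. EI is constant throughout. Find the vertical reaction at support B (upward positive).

Insert a hinge at B; M_B is the redundant, and each span becomes simply supported.
End slopes at the hinge B, treating each span as simply supported:
  span AB: point load 169 at a = 3.2: Pab(L + a)/(6LEI) = 605.7/EI
  span AB: point load 146 at a = 4: Pab(L + a)/(6LEI) = 584/EI
  relative rotation θ_0 = (1190 + 0)/EI = 1190/EI
A unit hogging moment at B produces rotation L₁/(3EI) + L₂/(3EI) = 5.333/EI.
Slope continuity at B: θ_0 = M_B·5.333/EI, so M_B = 1190/5.333 = 223.1 kN·m (hogging).
Span AB, ΣM about A with M_B applied at B: R_B^{AB}·8 = 1125 + 223.1, so R_B^{AB} = 168.5 kN and R_A = 315 − 168.5 = 146.5 kN.
Span BC, ΣM about C: R_B^{BC}·8 = 0 + 223.1, so R_B^{BC} = 27.88 kN and R_C = 0 − 27.88 = -27.88 kN.
R_B = 168.5 + 27.88 = 196.4 kN.

R_B = 196.4 kN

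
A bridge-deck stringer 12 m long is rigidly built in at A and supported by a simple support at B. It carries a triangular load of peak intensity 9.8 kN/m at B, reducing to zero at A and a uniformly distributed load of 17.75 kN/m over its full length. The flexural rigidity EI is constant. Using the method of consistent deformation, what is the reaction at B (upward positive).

R_B = 112.2 kN

Take the reaction at B as the redundant and release it; the primary structure is a cantilever fixed at A.
Primary-structure tip deflection at B by superposition:
  triangular load, peak 9.8 at the free end: 11w₀L⁴/(120EI) = 18628/EI
  UDL 17.75: wL⁴/(8EI) = 46008/EI
  δ_0 = 64636/EI
Flexibility coefficient — unit upward force at B: δ_{BB} = L³/(3EI) = 576/EI.
The prop prevents deflection at B: R_B = δ_0/δ_{BB} = 64636/576 = 112.2 kN.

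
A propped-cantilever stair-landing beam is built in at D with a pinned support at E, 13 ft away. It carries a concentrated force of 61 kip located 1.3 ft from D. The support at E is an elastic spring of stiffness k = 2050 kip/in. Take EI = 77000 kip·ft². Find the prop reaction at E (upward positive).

Choose R_E as the redundant. The primary structure is the cantilever fixed at D.
Primary-structure tip deflection at E by superposition:
  point load 61 at a = 1.3: Pa²(3L − a)/(6EI) = 647.7/EI
Tip deflection under a unit load at E: L³/(3EI) = 732.3/EI.
With EI = 77000 kip·ft²: δ_0 = 0.008412 ft and δ_{EE} = 0.009511 ft/kip.
Compatibility — the spring shortens by R_E/k under the reaction it provides: δ_0 − R_E·δ_{EE} = R_E/k. With 1/k = 1/(2050×12) ft/kip = 0.000041 ft/kip, R_E = δ_0 / (δ_{EE} + 1/k) = 0.008412 / (0.009511 + 0.000041) = 0.8807 kip.

R_E = 0.8807 kip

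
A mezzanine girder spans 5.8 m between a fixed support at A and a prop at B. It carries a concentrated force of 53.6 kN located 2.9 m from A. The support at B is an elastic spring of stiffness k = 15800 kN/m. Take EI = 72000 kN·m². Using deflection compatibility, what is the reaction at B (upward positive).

Remove the prop at B; the released (primary) structure is a cantilever built in at A.
Free-end deflection of the primary structure under the applied loading (downward +):
  point load 53.6 at a = 2.9: Pa²(3L − a)/(6EI) = 1089/EI
Flexibility coefficient — unit upward force at B: δ_{BB} = L³/(3EI) = 65.04/EI.
With EI = 72000 kN·m²: δ_0 = 0.01513 m and δ_{BB} = 0.000903 m/kN.
Compatibility — the spring shortens by R_B/k under the reaction it provides: δ_0 − R_B·δ_{BB} = R_B/k. With 1/k = 0.000063 m/kN, R_B = δ_0 / (δ_{BB} + 1/k) = 0.01513 / (0.000903 + 0.000063) = 15.65 kN.

R_B = 15.65 kN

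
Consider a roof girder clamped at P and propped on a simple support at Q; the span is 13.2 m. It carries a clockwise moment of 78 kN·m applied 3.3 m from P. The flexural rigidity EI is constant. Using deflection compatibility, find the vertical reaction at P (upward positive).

R_P = -3.878 kN

Remove the prop at Q; the released (primary) structure is a cantilever built in at P.
Primary-structure tip deflection at Q by superposition:
  clockwise couple 78 at a = 3.3: M₀a(2L − a)/(2EI) = 2973/EI
Tip deflection under a unit load at Q: L³/(3EI) = 766.7/EI.
The prop prevents deflection at Q: R_Q = δ_0/δ_{QQ} = 2973/766.7 = 3.878 kN.
Vertical equilibrium: R_P = ΣP − R_Q = 0 − 3.878 = -3.878 kN.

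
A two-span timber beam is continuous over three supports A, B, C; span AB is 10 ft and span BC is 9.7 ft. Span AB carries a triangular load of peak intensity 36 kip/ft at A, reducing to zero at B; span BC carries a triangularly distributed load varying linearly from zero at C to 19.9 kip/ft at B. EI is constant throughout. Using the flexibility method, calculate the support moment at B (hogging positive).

Insert a hinge at B; M_B is the redundant, and each span becomes simply supported.
Rotations at B on the released spans (each span's end-slope, ×1/EI):
  span AB: triangular load, peak 36: 7w₀L³/(360EI) = 700/EI
  span BC: triangular load, peak 19.9: w₀L³/(45EI) = 403.6/EI
  relative rotation θ_0 = (700 + 403.6)/EI = 1104/EI
A unit hogging moment at B produces rotation L₁/(3EI) + L₂/(3EI) = 6.567/EI.
Slope continuity at B: θ_0 = M_B·6.567/EI, so M_B = 1104/6.567 = 168.1 kip·ft (hogging).

M_B = 168.1 kip·ft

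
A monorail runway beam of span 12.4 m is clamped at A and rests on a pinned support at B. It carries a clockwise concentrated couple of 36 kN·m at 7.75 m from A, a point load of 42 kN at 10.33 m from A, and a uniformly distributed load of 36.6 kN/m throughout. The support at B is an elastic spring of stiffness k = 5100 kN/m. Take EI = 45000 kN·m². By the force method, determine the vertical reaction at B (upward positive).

R_B = 202.7 kN

Release the roller at B. Primary structure: cantilever fixed at A.
Primary-structure tip deflection at B by superposition:
  clockwise couple 36 at a = 7.75: M₀a(2L − a)/(2EI) = 2378/EI
  point load 42 at a = 10.33: Pa²(3L − a)/(6EI) = 20071/EI
  UDL 36.6: wL⁴/(8EI) = 108163/EI
  δ_0 = 130612/EI
Flexibility coefficient — unit upward force at B: δ_{BB} = L³/(3EI) = 635.5/EI.
With EI = 45000 kN·m²: δ_0 = 2.9025 m and δ_{BB} = 0.014123 m/kN.
Compatibility — the spring shortens by R_B/k under the reaction it provides: δ_0 − R_B·δ_{BB} = R_B/k. With 1/k = 0.000196 m/kN, R_B = δ_0 / (δ_{BB} + 1/k) = 2.9025 / (0.014123 + 0.000196) = 202.7 kN.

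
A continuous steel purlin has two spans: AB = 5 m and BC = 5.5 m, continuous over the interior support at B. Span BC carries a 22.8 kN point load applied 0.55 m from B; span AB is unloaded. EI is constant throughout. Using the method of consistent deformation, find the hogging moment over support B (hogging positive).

Release continuity at B by inserting a hinge; the redundant is the internal moment M_B. The primary structure is two simply-supported spans AB and BC.
End slopes at the hinge B, treating each span as simply supported:
  span BC: point load 22.8 at a = 0.55: Pab(L + b)/(6LEI) = 19.66/EI
  relative rotation θ_0 = (0 + 19.66)/EI = 19.66/EI
A unit hogging moment at B produces rotation L₁/(3EI) + L₂/(3EI) = 3.5/EI.
Slope continuity at B: θ_0 = M_B·3.5/EI, so M_B = 19.66/3.5 = 5.616 kN·m (hogging).

M_B = 5.616 kN·m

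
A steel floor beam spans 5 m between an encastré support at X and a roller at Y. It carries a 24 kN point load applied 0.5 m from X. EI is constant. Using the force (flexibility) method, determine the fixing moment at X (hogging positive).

Choose R_Y as the redundant. The primary structure is the cantilever fixed at X.
Deflection at Y on the released cantilever, summing each load's contribution:
  point load 24 at a = 0.5: Pa²(3L − a)/(6EI) = 14.5/EI
Tip deflection under a unit load at Y: L³/(3EI) = 41.67/EI.
Compatibility at Y: δ_0 − R_Y·δ_{YY} = 0, so R_Y = 14.5/41.67 = 0.348 kN.
Moment equilibrium about X: M_X = Σ(load moments about X) − R_Y·L = 12 − 0.348×5 = 10.26 kN·m.

M_X = 10.26 kN·m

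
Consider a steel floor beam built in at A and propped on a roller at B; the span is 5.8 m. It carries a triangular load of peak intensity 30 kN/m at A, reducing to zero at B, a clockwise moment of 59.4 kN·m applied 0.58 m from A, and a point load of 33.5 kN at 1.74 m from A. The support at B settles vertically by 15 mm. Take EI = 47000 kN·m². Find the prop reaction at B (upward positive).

R_B = 13.55 kN

Remove the prop at B; the released (primary) structure is a cantilever built in at A.
Primary-structure tip deflection at B by superposition:
  triangular load, peak 30 at the fixed end: w₀L⁴/(30EI) = 1132/EI
  clockwise couple 59.4 at a = 0.58: M₀a(2L − a)/(2EI) = 189.8/EI
  point load 33.5 at a = 1.74: Pa²(3L − a)/(6EI) = 264.7/EI
  δ_0 = 1586/EI
Flexibility coefficient — unit upward force at B: δ_{BB} = L³/(3EI) = 65.04/EI.
With EI = 47000 kN·m²: δ_0 = 0.033749 m and δ_{BB} = 0.001384 m/kN.
Compatibility — the beam at B must follow the support down by 0.015 m: δ_0 − R_B·δ_{BB} = 0.015, so R_B = (0.033749 − 0.015)/0.001384 = 13.55 kN.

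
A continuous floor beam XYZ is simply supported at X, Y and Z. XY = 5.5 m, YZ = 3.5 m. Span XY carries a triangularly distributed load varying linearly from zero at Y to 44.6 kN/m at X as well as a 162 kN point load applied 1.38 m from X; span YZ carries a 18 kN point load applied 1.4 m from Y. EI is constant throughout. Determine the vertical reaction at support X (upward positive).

R_X = 181.9 kN

Insert a hinge at Y; M_Y is the redundant, and each span becomes simply supported.
Discontinuity in slope at Y on the released structure — sum the simple-span end rotations:
  span XY: triangular load, peak 44.6: 7w₀L³/(360EI) = 144.3/EI
  span XY: point load 162 at a = 1.38: Pab(L + a)/(6LEI) = 192/EI
  span YZ: point load 18 at a = 1.4: Pab(L + b)/(6LEI) = 14.11/EI
  relative rotation θ_0 = (336.3 + 14.11)/EI = 350.4/EI
A unit hogging moment at Y produces rotation L₁/(3EI) + L₂/(3EI) = 3/EI.
Slope continuity at Y: θ_0 = M_Y·3/EI, so M_Y = 350.4/3 = 116.8 kN·m (hogging).
Span XY, ΣM about X with M_Y applied at Y: R_Y^{XY}·5.5 = 448.4 + 116.8, so R_Y^{XY} = 102.8 kN and R_X = 284.6 − 102.8 = 181.9 kN.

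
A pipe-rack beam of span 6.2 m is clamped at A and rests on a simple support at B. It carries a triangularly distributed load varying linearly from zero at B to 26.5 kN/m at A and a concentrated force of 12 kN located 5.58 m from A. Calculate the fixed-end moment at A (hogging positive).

M_A = 71.59 kN·m

Take the reaction at B as the redundant and release it; the primary structure is a cantilever fixed at A.
Free-end deflection of the primary structure under the applied loading (downward +):
  triangular load, peak 26.5 at the fixed end: w₀L⁴/(30EI) = 1305/EI
  point load 12 at a = 5.58: Pa²(3L − a)/(6EI) = 810.8/EI
  δ_0 = 2116/EI
Flexibility coefficient — unit upward force at B: δ_{BB} = L³/(3EI) = 79.44/EI.
The prop prevents deflection at B: R_B = δ_0/δ_{BB} = 2116/79.44 = 26.64 kN.
Moment equilibrium about A: M_A = Σ(load moments about A) − R_B·L = 236.7 − 26.64×6.2 = 71.59 kN·m.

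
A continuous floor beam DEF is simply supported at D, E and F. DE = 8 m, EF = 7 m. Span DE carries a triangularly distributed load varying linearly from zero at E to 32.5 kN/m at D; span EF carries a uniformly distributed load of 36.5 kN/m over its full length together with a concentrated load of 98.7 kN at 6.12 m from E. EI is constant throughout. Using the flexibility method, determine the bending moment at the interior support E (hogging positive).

Insert a hinge at E; M_E is the redundant, and each span becomes simply supported.
Discontinuity in slope at E on the released structure — sum the simple-span end rotations:
  span DE: triangular load, peak 32.5: 7w₀L³/(360EI) = 323.6/EI
  span EF: UDL 36.5: wL³/(24EI) = 521.6/EI
  span EF: point load 98.7 at a = 6.12: Pab(L + b)/(6LEI) = 99.73/EI
  relative rotation θ_0 = (323.6 + 621.4)/EI = 944.9/EI
A unit hogging moment at E produces rotation L₁/(3EI) + L₂/(3EI) = 5/EI.
Compatibility: M_E·(L₁+L₂)/(3EI) = θ_0, giving M_E = 189 kN·m (hogging).

M_E = 189 kN·m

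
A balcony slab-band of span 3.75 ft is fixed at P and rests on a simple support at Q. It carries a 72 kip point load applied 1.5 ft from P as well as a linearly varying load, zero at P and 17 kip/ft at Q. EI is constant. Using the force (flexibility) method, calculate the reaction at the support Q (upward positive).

Release the roller at Q. Primary structure: cantilever fixed at P.
Downward deflection at the released point Q due to the loads:
  point load 72 at a = 1.5: Pa²(3L − a)/(6EI) = 263.2/EI
  triangular load, peak 17 at the free end: 11w₀L⁴/(120EI) = 308.2/EI
  δ_0 = 571.4/EI
Flexibility coefficient — unit upward force at Q: δ_{QQ} = L³/(3EI) = 17.58/EI.
The prop prevents deflection at Q: R_Q = δ_0/δ_{QQ} = 571.4/17.58 = 32.51 kip.

R_Q = 32.51 kip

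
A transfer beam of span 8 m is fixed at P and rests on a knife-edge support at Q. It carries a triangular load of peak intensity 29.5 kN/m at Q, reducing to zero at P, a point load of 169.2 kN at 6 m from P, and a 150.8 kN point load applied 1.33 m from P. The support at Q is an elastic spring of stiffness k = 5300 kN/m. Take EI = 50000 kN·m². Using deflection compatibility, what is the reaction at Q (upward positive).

Choose R_Q as the redundant. The primary structure is the cantilever fixed at P.
Primary-structure tip deflection at Q by superposition:
  triangular load, peak 29.5 at the free end: 11w₀L⁴/(120EI) = 11076/EI
  point load 169.2 at a = 6: Pa²(3L − a)/(6EI) = 18274/EI
  point load 150.8 at a = 1.33: Pa²(3L − a)/(6EI) = 1008/EI
  δ_0 = 30358/EI
Tip deflection under a unit load at Q: L³/(3EI) = 170.7/EI.
With EI = 50000 kN·m²: δ_0 = 0.60715 m and δ_{QQ} = 0.003413 m/kN.
Compatibility — the spring shortens by R_Q/k under the reaction it provides: δ_0 − R_Q·δ_{QQ} = R_Q/k. With 1/k = 0.000189 m/kN, R_Q = δ_0 / (δ_{QQ} + 1/k) = 0.60715 / (0.003413 + 0.000189) = 168.6 kN.

R_Q = 168.6 kN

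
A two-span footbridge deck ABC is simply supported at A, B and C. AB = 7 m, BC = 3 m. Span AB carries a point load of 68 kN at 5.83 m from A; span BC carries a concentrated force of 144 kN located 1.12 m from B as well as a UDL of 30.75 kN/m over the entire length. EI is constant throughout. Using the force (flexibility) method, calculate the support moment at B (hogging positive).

M_B = 77.55 kN·m

Release continuity at B by inserting a hinge; the redundant is the internal moment M_B. The primary structure is two simply-supported spans AB and BC.
End slopes at the hinge B, treating each span as simply supported:
  span AB: point load 68 at a = 5.83: Pab(L + a)/(6LEI) = 141.7/EI
  span BC: point load 144 at a = 1.12: Pab(L + b)/(6LEI) = 82.2/EI
  span BC: UDL 30.75: wL³/(24EI) = 34.59/EI
  relative rotation θ_0 = (141.7 + 116.8)/EI = 258.5/EI
A unit hogging moment at B produces rotation L₁/(3EI) + L₂/(3EI) = 3.333/EI.
Slope continuity at B: θ_0 = M_B·3.333/EI, so M_B = 258.5/3.333 = 77.55 kN·m (hogging).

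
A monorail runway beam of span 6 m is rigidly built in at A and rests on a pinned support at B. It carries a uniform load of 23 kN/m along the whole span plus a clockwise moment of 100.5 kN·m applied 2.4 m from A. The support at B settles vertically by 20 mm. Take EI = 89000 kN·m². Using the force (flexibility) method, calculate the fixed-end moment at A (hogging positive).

Choose R_B as the redundant. The primary structure is the cantilever fixed at A.
Downward deflection at the released point B due to the loads:
  UDL 23: wL⁴/(8EI) = 3726/EI
  clockwise couple 100.5 at a = 2.4: M₀a(2L − a)/(2EI) = 1158/EI
  δ_0 = 4884/EI
Flexibility coefficient — unit upward force at B: δ_{BB} = L³/(3EI) = 72/EI.
With EI = 89000 kN·m²: δ_0 = 0.054874 m and δ_{BB} = 0.000809 m/kN.
Compatibility — the beam at B must follow the support down by 0.02 m: δ_0 − R_B·δ_{BB} = 0.02, so R_B = (0.054874 − 0.02)/0.000809 = 43.11 kN.
Moment equilibrium about A: M_A = Σ(load moments about A) − R_B·L = 514.5 − 43.11×6 = 255.9 kN·m.

M_A = 255.9 kN·m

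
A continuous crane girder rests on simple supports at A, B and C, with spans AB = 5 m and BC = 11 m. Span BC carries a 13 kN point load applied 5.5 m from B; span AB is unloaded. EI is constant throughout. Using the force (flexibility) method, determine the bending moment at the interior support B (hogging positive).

Take M_B as the redundant. Released structure: two simple spans AB and BC with a hinge at B.
Discontinuity in slope at B on the released structure — sum the simple-span end rotations:
  span BC: point load 13 at a = 5.5: Pab(L + b)/(6LEI) = 98.31/EI
  relative rotation θ_0 = (0 + 98.31)/EI = 98.31/EI
A unit hogging moment at B produces rotation L₁/(3EI) + L₂/(3EI) = 5.333/EI.
Slope continuity at B: θ_0 = M_B·5.333/EI, so M_B = 98.31/5.333 = 18.43 kN·m (hogging).

M_B = 18.43 kN·m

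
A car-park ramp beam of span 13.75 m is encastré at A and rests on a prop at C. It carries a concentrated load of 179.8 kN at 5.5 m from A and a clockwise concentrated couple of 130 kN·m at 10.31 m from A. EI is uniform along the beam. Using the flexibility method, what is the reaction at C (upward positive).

R_C = 50.69 kN

Choose R_C as the redundant. The primary structure is the cantilever fixed at A.
Primary-structure tip deflection at C by superposition:
  point load 179.8 at a = 5.5: Pa²(3L − a)/(6EI) = 32407/EI
  clockwise couple 130 at a = 10.31: M₀a(2L − a)/(2EI) = 11520/EI
  δ_0 = 43927/EI
Flexibility coefficient — unit upward force at C: δ_{CC} = L³/(3EI) = 866.5/EI.
The prop prevents deflection at C: R_C = δ_0/δ_{CC} = 43927/866.5 = 50.69 kN.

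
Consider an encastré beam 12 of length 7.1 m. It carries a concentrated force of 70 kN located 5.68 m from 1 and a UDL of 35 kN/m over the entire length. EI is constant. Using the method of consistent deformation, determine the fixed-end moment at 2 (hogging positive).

M_2 = 210.6 kN·m

Take the two fixed-end moments M_1, M_2 as redundants; the released structure is the simple span 12.
End rotations of the released simple span under the applied load (×1/EI):
  at 1: point load 70 at a = 5.68: Pab(L + b)/(6LEI) = 112.9/EI
  at 2: point load 70 at a = 5.68: Pab(L + a)/(6LEI) = 169.4/EI
  at 1: UDL 35: wL³/(24EI) = 522/EI
  at 2: UDL 35: wL³/(24EI) = 522/EI
  θ_10 = 634.9/EI,  θ_20 = 691.3/EI
Flexibility coefficients: a unit moment at one end gives L/(3EI) there and L/(6EI) at the far end, so f₁₁ = f₂₂ = 2.367/EI and f₁₂ = f₂₁ = 1.183/EI.
Compatibility — zero rotation at each built-in end:
  2.367 M_1 + 1.183 M_2 = 634.9
  1.183 M_1 + 2.367 M_2 = 691.3
Solving the pair gives M_1 = 162.9 kN·m and M_2 = 210.6 kN·m (hogging).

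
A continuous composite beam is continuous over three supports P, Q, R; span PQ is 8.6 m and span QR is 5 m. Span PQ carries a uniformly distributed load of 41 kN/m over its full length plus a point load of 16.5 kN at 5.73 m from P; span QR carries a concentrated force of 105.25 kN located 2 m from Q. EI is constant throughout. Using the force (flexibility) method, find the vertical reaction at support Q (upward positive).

R_Q = 343.3 kN

Release continuity at Q by inserting a hinge; the redundant is the internal moment M_Q. The primary structure is two simply-supported spans PQ and QR.
Discontinuity in slope at Q on the released structure — sum the simple-span end rotations:
  span PQ: UDL 41: wL³/(24EI) = 1087/EI
  span PQ: point load 16.5 at a = 5.73: Pab(L + a)/(6LEI) = 75.36/EI
  span QR: point load 105.25 at a = 2: Pab(L + b)/(6LEI) = 168.4/EI
  relative rotation θ_0 = (1162 + 168.4)/EI = 1330/EI
A unit hogging moment at Q produces rotation L₁/(3EI) + L₂/(3EI) = 4.533/EI.
Compatibility: M_Q·(L₁+L₂)/(3EI) = θ_0, giving M_Q = 293.5 kN·m (hogging).
Span PQ, ΣM about P with M_Q applied at Q: R_Q^{PQ}·8.6 = 1611 + 293.5, so R_Q^{PQ} = 221.4 kN and R_P = 369.1 − 221.4 = 147.7 kN.
Span QR, ΣM about R: R_Q^{QR}·5 = 315.8 + 293.5, so R_Q^{QR} = 121.8 kN and R_R = 105.2 − 121.8 = -16.59 kN.
R_Q = 221.4 + 121.8 = 343.3 kN.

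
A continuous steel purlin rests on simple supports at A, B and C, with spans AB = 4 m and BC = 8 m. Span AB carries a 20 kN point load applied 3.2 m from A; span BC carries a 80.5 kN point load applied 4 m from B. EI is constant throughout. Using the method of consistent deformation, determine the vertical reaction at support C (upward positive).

Take M_B as the redundant. Released structure: two simple spans AB and BC with a hinge at B.
Rotations at B on the released spans (each span's end-slope, ×1/EI):
  span AB: point load 20 at a = 3.2: Pab(L + a)/(6LEI) = 15.36/EI
  span BC: point load 80.5 at a = 4: Pab(L + b)/(6LEI) = 322/EI
  relative rotation θ_0 = (15.36 + 322)/EI = 337.4/EI
A unit hogging moment at B produces rotation L₁/(3EI) + L₂/(3EI) = 4/EI.
Compatibility: M_B·(L₁+L₂)/(3EI) = θ_0, giving M_B = 84.34 kN·m (hogging).
Span BC, ΣM about C: R_B^{BC}·8 = 322 + 84.34, so R_B^{BC} = 50.79 kN and R_C = 80.5 − 50.79 = 29.71 kN.

R_C = 29.71 kN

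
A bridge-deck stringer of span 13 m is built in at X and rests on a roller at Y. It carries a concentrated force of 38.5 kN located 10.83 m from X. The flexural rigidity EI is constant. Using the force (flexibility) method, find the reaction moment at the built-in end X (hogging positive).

Choose R_Y as the redundant. The primary structure is the cantilever fixed at X.
Primary-structure tip deflection at Y by superposition:
  point load 38.5 at a = 10.83: Pa²(3L − a)/(6EI) = 21201/EI
Flexibility coefficient — unit upward force at Y: δ_{YY} = L³/(3EI) = 732.3/EI.
Compatibility at Y: δ_0 − R_Y·δ_{YY} = 0, so R_Y = 21201/732.3 = 28.95 kN.
Moment equilibrium about X: M_X = Σ(load moments about X) − R_Y·L = 417 − 28.95×13 = 40.61 kN·m.

M_X = 40.61 kN·m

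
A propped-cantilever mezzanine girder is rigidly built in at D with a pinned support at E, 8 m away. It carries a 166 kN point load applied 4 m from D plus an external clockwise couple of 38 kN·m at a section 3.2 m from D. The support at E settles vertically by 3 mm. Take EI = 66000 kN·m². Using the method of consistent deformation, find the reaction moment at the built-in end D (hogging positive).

Remove the prop at E; the released (primary) structure is a cantilever built in at D.
Free-end deflection of the primary structure under the applied loading (downward +):
  point load 166 at a = 4: Pa²(3L − a)/(6EI) = 8853/EI
  clockwise couple 38 at a = 3.2: M₀a(2L − a)/(2EI) = 778.2/EI
  δ_0 = 9632/EI
Flexibility coefficient — unit upward force at E: δ_{EE} = L³/(3EI) = 170.7/EI.
With EI = 66000 kN·m²: δ_0 = 0.14593 m and δ_{EE} = 0.002586 m/kN.
Compatibility — the beam at E must follow the support down by 0.003 m: δ_0 − R_E·δ_{EE} = 0.003, so R_E = (0.14593 − 0.003)/0.002586 = 55.27 kN.
Moment equilibrium about D: M_D = Σ(load moments about D) − R_E·L = 702 − 55.27×8 = 259.8 kN·m.

M_D = 259.8 kN·m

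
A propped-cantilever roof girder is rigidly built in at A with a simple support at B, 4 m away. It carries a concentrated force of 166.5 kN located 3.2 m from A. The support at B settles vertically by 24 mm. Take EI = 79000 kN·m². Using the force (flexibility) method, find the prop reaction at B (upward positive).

R_B = 28.34 kN

Take the reaction at B as the redundant and release it; the primary structure is a cantilever fixed at A.
Downward deflection at the released point B due to the loads:
  point load 166.5 at a = 3.2: Pa²(3L − a)/(6EI) = 2501/EI
Tip deflection under a unit load at B: L³/(3EI) = 21.33/EI.
With EI = 79000 kN·m²: δ_0 = 0.031653 m and δ_{BB} = 0.00027 m/kN.
Compatibility — the beam at B must follow the support down by 0.024 m: δ_0 − R_B·δ_{BB} = 0.024, so R_B = (0.031653 − 0.024)/0.00027 = 28.34 kN.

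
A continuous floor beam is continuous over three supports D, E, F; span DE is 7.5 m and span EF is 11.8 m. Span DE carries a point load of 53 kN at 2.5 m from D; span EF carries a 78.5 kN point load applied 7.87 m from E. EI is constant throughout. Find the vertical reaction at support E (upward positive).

R_E = 67.09 kN

Insert a hinge at E; M_E is the redundant, and each span becomes simply supported.
End slopes at the hinge E, treating each span as simply supported:
  span DE: point load 53 at a = 2.5: Pab(L + a)/(6LEI) = 147.2/EI
  span EF: point load 78.5 at a = 7.87: Pab(L + b)/(6LEI) = 539.4/EI
  relative rotation θ_0 = (147.2 + 539.4)/EI = 686.6/EI
A unit hogging moment at E produces rotation L₁/(3EI) + L₂/(3EI) = 6.433/EI.
Slope continuity at E: θ_0 = M_E·6.433/EI, so M_E = 686.6/6.433 = 106.7 kN·m (hogging).
Span DE, ΣM about D with M_E applied at E: R_E^{DE}·7.5 = 132.5 + 106.7, so R_E^{DE} = 31.9 kN and R_D = 53 − 31.9 = 21.1 kN.
Span EF, ΣM about F: R_E^{EF}·11.8 = 308.5 + 106.7, so R_E^{EF} = 35.19 kN and R_F = 78.5 − 35.19 = 43.31 kN.
R_E = 31.9 + 35.19 = 67.09 kN.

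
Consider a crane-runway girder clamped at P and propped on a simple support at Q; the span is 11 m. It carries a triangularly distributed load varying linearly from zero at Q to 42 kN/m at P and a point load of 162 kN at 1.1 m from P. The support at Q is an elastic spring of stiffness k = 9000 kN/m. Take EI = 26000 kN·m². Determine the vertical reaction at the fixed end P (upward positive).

R_P = 344.8 kN

Choose R_Q as the redundant. The primary structure is the cantilever fixed at P.
Free-end deflection of the primary structure under the applied loading (downward +):
  triangular load, peak 42 at the fixed end: w₀L⁴/(30EI) = 20497/EI
  point load 162 at a = 1.1: Pa²(3L − a)/(6EI) = 1042/EI
  δ_0 = 21540/EI
Flexibility coefficient — unit upward force at Q: δ_{QQ} = L³/(3EI) = 443.7/EI.
With EI = 26000 kN·m²: δ_0 = 0.82845 m and δ_{QQ} = 0.017064 m/kN.
Compatibility — the spring shortens by R_Q/k under the reaction it provides: δ_0 − R_Q·δ_{QQ} = R_Q/k. With 1/k = 0.000111 m/kN, R_Q = δ_0 / (δ_{QQ} + 1/k) = 0.82845 / (0.017064 + 0.000111) = 48.23 kN.
Vertical equilibrium: R_P = ΣP − R_Q = 393 − 48.23 = 344.8 kN.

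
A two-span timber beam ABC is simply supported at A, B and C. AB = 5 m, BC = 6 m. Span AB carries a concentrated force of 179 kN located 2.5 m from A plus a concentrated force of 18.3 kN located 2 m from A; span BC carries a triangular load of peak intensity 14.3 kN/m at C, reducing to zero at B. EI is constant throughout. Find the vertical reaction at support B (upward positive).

R_B = 147.7 kN

Insert a hinge at B; M_B is the redundant, and each span becomes simply supported.
End slopes at the hinge B, treating each span as simply supported:
  span AB: point load 179 at a = 2.5: Pab(L + a)/(6LEI) = 279.7/EI
  span AB: point load 18.3 at a = 2: Pab(L + a)/(6LEI) = 25.62/EI
  span BC: triangular load, peak 14.3: 7w₀L³/(360EI) = 60.06/EI
  relative rotation θ_0 = (305.3 + 60.06)/EI = 365.4/EI
A unit hogging moment at B produces rotation L₁/(3EI) + L₂/(3EI) = 3.667/EI.
Slope continuity at B: θ_0 = M_B·3.667/EI, so M_B = 365.4/3.667 = 99.65 kN·m (hogging).
Span AB, ΣM about A with M_B applied at B: R_B^{AB}·5 = 484.1 + 99.65, so R_B^{AB} = 116.7 kN and R_A = 197.3 − 116.7 = 80.55 kN.
Span BC, ΣM about C: R_B^{BC}·6 = 85.8 + 99.65, so R_B^{BC} = 30.91 kN and R_C = 42.9 − 30.91 = 11.99 kN.
R_B = 116.7 + 30.91 = 147.7 kN.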